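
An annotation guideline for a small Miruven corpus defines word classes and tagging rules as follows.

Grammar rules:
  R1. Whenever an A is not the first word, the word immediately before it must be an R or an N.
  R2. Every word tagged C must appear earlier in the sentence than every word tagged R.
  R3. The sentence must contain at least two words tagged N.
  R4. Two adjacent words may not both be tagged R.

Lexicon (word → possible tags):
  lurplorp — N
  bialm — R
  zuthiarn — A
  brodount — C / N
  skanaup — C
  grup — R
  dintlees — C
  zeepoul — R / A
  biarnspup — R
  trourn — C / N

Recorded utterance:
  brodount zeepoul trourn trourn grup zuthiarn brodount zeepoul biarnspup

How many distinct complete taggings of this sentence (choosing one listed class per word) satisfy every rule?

6

Candidates per position — 1:brodount {C,N}; 2:zeepoul {R,A}; 3:trourn {C,N}; 4:trourn {C,N}; 5:grup {R}; 6:zuthiarn {A}; 7:brodount {C,N}; 8:zeepoul {R,A}; 9:biarnspup {R}.
There are 64 candidate sequences in total.
Checking each against the rules leaves 6 sequences.
Count = 6.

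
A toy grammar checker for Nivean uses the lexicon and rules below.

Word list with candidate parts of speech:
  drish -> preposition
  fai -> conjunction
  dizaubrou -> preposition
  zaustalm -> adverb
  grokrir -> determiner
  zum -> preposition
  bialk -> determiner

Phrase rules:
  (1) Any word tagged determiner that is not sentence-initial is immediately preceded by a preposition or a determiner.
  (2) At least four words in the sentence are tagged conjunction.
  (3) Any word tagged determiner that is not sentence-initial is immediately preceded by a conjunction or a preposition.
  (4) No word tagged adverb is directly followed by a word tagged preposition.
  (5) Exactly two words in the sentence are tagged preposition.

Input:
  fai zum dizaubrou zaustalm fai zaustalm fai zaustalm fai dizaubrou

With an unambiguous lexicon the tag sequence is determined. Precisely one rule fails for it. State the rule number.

5

Fixed tagging: conjunction preposition preposition adverb conjunction adverb conjunction adverb conjunction preposition.
Applying the rules: R1 pass, R2 pass, R3 pass, R4 pass, R5 fail.
Only rule 5 fails.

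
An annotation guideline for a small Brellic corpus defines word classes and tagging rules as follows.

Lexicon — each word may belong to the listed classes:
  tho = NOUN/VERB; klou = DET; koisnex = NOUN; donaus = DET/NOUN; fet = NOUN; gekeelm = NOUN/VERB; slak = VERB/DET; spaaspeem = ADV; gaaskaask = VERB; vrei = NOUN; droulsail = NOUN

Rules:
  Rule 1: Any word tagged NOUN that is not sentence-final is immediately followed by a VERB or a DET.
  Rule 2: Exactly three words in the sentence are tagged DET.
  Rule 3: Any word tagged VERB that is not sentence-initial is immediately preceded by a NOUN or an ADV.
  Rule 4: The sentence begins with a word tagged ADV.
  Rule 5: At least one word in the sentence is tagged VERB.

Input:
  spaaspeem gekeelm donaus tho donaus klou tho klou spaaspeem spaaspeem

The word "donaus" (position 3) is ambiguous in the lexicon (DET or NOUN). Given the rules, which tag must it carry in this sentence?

Candidates per position — 1:spaaspeem {ADV}; 2:gekeelm {NOUN,VERB}; 3:donaus {DET,NOUN}; 4:tho {NOUN,VERB}; 5:donaus {DET,NOUN}; 6:klou {DET}; 7:tho {NOUN,VERB}; 8:klou {DET}; 9:spaaspeem {ADV}; 10:spaaspeem {ADV}.
Position 7: VERB is ruled out by rule 3; that leaves NOUN.
Position 3: the remaining choice is settled jointly with positions 2, 4, 5 — only NOUN at position 3 is part of a tagging that satisfies every rule.
So the tagging must be: ADV VERB NOUN VERB DET DET NOUN DET ADV ADV.
Rule-by-rule: rule 1 ok; rule 2 ok; rule 3 ok; rule 4 ok; rule 5 ok.

NOUN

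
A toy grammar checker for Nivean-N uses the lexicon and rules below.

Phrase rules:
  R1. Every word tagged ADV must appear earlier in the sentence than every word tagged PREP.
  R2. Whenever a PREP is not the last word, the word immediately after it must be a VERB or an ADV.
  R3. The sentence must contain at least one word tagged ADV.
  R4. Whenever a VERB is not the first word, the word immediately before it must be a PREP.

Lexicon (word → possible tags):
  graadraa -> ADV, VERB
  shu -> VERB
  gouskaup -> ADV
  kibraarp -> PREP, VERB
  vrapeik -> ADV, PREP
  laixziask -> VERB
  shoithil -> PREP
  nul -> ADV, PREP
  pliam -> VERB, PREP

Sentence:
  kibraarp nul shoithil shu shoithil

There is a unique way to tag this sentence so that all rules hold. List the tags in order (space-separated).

VERB ADV PREP VERB PREP

Candidates per position — 1:kibraarp {PREP,VERB}; 2:nul {ADV,PREP}; 3:shoithil {PREP}; 4:shu {VERB}; 5:shoithil {PREP}.
At position 2, choosing PREP makes rule 2 impossible to satisfy; hence ADV.
At position 1, choosing PREP makes rule 1 impossible to satisfy; hence VERB.
So the tagging must be: VERB ADV PREP VERB PREP.
Verifying each rule — rule 1 ok; rule 2 ok; rule 3 ok; rule 4 ok.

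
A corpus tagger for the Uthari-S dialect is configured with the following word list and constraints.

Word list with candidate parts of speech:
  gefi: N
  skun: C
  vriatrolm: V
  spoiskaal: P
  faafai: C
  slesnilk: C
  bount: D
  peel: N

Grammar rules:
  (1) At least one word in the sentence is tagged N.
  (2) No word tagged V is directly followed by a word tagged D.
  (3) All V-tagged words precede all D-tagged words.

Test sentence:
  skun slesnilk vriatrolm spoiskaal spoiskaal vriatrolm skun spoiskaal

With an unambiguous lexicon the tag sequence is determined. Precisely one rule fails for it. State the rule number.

1

Fixed tagging: C C V P P V C P.
Rule check: R1 fail, R2 pass, R3 pass.
Only rule 1 fails.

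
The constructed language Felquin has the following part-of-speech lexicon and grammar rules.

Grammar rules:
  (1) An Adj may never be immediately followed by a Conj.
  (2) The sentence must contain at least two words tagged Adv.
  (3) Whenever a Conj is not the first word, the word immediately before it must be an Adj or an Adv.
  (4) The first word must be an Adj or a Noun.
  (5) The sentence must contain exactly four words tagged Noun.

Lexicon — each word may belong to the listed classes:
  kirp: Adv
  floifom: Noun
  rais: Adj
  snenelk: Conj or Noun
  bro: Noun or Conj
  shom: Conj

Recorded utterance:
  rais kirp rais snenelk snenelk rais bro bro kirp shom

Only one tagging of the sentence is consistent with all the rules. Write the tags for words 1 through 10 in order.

Candidates per position — 1:rais {Adj}; 2:kirp {Adv}; 3:rais {Adj}; 4:snenelk {Conj,Noun}; 5:snenelk {Conj,Noun}; 6:rais {Adj}; 7:bro {Noun,Conj}; 8:bro {Noun,Conj}; 9:kirp {Adv}; 10:shom {Conj}.
If word 4 were Conj, no tagging could satisfy rule 1; so word 4 is Noun.
If word 5 were Conj, no tagging could satisfy rule 3; so word 5 is Noun.
If word 7 were Conj, no tagging could satisfy rule 1; so word 7 is Noun.
If word 8 were Conj, no tagging could satisfy rule 3; so word 8 is Noun.
The unique satisfying tagging is: Adj Adv Adj Noun Noun Adj Noun Noun Adv Conj.
Check: rule 1 ok; rule 2 ok; rule 3 ok; rule 4 ok; rule 5 ok.

Adj Adv Adj Noun Noun Adj Noun Noun Adv Conj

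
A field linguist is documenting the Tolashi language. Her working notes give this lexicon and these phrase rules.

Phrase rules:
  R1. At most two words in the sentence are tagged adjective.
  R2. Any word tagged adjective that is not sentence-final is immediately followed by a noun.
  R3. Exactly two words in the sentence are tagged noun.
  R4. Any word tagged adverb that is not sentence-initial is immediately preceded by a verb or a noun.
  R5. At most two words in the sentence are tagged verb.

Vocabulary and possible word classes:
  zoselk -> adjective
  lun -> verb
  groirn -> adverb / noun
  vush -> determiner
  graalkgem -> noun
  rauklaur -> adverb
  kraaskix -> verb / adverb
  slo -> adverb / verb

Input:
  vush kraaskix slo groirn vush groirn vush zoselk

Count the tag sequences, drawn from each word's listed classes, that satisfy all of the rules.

Candidates per position — 1:vush {determiner}; 2:kraaskix {verb,adverb}; 3:slo {adverb,verb}; 4:groirn {adverb,noun}; 5:vush {determiner}; 6:groirn {adverb,noun}; 7:vush {determiner}; 8:zoselk {adjective}.
There are 16 candidate sequences in total.
The sequences that satisfy every rule: determiner verb adverb noun determiner noun determiner adjective; determiner verb verb noun determiner noun determiner adjective.
Count = 2.

2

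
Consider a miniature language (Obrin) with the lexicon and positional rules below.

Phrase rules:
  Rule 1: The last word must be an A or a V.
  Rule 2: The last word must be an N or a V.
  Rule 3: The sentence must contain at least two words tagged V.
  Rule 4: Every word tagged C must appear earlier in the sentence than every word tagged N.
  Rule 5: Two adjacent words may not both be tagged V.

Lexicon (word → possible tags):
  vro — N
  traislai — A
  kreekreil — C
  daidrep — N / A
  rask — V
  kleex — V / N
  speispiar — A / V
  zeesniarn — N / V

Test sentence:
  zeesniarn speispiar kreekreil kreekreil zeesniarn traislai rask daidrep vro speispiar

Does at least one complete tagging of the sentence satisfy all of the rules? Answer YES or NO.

YES

Candidates per position — 1:zeesniarn {N,V}; 2:speispiar {A,V}; 3:kreekreil {C}; 4:kreekreil {C}; 5:zeesniarn {N,V}; 6:traislai {A}; 7:rask {V}; 8:daidrep {N,A}; 9:vro {N}; 10:speispiar {A,V}.
One satisfying assignment: V A C C V A V N N V.
Check: rule 1 satisfied; rule 2 satisfied; rule 3 satisfied; rule 4 satisfied; rule 5 satisfied.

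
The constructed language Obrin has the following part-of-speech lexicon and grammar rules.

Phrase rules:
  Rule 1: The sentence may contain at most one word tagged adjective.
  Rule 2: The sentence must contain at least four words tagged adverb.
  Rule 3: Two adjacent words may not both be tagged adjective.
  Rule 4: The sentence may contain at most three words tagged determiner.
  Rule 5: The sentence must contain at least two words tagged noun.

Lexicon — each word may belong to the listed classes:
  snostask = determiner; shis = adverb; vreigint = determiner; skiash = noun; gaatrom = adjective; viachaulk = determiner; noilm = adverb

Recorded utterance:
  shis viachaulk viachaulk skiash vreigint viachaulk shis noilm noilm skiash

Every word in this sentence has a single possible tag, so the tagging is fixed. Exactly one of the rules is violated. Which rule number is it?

4

Fixed tagging: adverb determiner determiner noun determiner determiner adverb adverb adverb noun.
Applying the rules: R1 holds, R2 holds, R3 holds, R4 violated, R5 holds.
Only rule 4 fails.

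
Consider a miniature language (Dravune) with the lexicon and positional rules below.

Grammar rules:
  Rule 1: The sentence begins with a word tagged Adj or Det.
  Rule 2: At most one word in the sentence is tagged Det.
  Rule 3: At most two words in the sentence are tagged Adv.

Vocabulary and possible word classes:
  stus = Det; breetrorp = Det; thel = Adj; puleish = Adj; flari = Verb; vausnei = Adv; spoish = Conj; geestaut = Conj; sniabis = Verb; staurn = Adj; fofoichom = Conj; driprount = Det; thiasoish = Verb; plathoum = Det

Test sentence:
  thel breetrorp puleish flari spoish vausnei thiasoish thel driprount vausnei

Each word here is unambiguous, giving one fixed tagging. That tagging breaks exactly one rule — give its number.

2

Fixed tagging: Adj Det Adj Verb Conj Adv Verb Adj Det Adv.
Rule check: R1 ✓, R2 ✗, R3 ✓.
Only rule 2 fails.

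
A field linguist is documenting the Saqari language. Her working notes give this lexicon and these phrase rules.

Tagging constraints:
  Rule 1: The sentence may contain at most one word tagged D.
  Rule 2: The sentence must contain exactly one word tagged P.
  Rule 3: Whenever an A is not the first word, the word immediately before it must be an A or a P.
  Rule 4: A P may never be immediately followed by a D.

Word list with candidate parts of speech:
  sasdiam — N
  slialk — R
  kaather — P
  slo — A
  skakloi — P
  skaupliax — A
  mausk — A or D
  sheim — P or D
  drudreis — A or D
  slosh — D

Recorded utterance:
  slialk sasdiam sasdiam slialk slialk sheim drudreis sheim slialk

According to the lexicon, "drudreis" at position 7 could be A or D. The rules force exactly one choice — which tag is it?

A

Candidates per position — 1:slialk {R}; 2:sasdiam {N}; 3:sasdiam {N}; 4:slialk {R}; 5:slialk {R}; 6:sheim {P,D}; 7:drudreis {A,D}; 8:sheim {P,D}; 9:slialk {R}.
Position 7: the remaining choice is settled jointly with positions 6, 8 — only A at position 7 is part of a tagging that satisfies every rule.
The only consistent sequence is: R N N R R P A D R.
Check: rule 1 ✓; rule 2 ✓; rule 3 ✓; rule 4 ✓.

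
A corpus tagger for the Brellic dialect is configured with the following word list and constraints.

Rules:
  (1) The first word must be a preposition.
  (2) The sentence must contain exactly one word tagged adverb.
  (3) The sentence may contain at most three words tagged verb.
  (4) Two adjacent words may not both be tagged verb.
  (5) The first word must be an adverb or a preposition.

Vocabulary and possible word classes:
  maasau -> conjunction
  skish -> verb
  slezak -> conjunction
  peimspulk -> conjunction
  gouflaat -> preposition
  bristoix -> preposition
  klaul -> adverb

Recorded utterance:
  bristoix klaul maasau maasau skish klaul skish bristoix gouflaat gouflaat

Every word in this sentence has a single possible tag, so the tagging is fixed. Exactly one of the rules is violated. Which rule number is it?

Fixed tagging: preposition adverb conjunction conjunction verb adverb verb preposition preposition preposition.
Checking each rule: R1 ok, R2 fails, R3 ok, R4 ok, R5 ok.
Only rule 2 fails.

2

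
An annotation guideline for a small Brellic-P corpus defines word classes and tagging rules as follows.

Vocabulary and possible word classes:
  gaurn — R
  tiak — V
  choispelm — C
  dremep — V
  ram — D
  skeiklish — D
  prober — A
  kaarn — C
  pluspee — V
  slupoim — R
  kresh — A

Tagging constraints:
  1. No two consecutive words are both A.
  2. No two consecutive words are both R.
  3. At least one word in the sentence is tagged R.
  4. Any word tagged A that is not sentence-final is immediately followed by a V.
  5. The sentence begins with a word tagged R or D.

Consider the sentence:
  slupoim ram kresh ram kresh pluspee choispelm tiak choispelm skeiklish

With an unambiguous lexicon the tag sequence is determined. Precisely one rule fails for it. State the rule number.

Fixed tagging: R D A D A V C V C D.
Rule check: R1 pass, R2 pass, R3 pass, R4 fail, R5 pass.
Only rule 4 fails.

4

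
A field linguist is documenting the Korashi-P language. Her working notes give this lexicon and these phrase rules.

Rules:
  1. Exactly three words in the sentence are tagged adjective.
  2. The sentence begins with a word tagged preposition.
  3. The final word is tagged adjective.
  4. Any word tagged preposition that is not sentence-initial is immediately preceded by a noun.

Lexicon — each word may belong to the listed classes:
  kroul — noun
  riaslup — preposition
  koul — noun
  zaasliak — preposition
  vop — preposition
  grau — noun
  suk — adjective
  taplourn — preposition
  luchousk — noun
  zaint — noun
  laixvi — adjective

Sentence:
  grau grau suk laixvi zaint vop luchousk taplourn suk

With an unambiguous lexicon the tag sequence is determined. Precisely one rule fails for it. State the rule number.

Fixed tagging: noun noun adjective adjective noun preposition noun preposition adjective.
Applying the rules: R1 ok, R2 fails, R3 ok, R4 ok.
Only rule 2 fails.

2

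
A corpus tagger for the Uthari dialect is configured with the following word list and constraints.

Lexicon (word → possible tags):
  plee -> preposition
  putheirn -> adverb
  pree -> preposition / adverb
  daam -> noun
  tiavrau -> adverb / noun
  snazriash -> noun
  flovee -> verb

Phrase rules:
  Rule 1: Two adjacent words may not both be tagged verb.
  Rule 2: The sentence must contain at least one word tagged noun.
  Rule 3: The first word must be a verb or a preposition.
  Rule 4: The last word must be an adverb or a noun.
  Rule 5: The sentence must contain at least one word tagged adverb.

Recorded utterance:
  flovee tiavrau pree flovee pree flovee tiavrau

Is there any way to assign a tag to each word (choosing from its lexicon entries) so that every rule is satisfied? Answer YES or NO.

Candidates per position — 1:flovee {verb}; 2:tiavrau {adverb,noun}; 3:pree {preposition,adverb}; 4:flovee {verb}; 5:pree {preposition,adverb}; 6:flovee {verb}; 7:tiavrau {adverb,noun}.
One satisfying assignment: verb noun preposition verb preposition verb adverb.
Checking: rule 1 ✓; rule 2 ✓; rule 3 ✓; rule 4 ✓; rule 5 ✓.

YES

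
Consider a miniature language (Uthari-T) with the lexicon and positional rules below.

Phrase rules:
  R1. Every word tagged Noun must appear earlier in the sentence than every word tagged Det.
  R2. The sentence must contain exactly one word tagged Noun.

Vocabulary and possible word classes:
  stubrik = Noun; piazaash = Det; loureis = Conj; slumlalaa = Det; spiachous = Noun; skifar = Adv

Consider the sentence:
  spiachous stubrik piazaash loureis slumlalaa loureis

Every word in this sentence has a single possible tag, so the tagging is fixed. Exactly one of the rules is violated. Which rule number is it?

2

Fixed tagging: Noun Noun Det Conj Det Conj.
Rule check: R1 holds, R2 violated.
Only rule 2 fails.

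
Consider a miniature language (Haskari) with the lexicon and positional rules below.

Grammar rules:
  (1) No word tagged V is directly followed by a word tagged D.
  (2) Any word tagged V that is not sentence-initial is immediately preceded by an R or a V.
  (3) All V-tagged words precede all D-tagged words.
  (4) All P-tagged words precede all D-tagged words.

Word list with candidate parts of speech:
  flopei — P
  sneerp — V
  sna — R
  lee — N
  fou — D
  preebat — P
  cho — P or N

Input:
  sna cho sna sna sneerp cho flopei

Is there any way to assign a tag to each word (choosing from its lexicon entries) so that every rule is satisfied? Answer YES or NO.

Candidates per position — 1:sna {R}; 2:cho {P,N}; 3:sna {R}; 4:sna {R}; 5:sneerp {V}; 6:cho {P,N}; 7:flopei {P}.
One satisfying assignment: R P R R V P P.
Rule-by-rule: rule 1 ✓; rule 2 ✓; rule 3 ✓; rule 4 ✓.

YES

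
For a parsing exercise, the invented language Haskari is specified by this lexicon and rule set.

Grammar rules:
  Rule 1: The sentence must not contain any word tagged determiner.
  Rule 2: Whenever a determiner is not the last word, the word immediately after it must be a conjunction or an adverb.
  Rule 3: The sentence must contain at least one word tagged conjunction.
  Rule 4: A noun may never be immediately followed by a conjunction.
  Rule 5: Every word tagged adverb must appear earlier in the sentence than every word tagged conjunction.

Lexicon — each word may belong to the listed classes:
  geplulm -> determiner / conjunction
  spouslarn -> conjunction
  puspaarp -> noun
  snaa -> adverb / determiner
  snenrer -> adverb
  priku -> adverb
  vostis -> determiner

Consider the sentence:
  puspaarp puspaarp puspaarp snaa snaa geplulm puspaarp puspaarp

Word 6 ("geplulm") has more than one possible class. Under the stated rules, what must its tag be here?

Candidates per position — 1:puspaarp {noun}; 2:puspaarp {noun}; 3:puspaarp {noun}; 4:snaa {adverb,determiner}; 5:snaa {adverb,determiner}; 6:geplulm {determiner,conjunction}; 7:puspaarp {noun}; 8:puspaarp {noun}.
Position 4: tagging it determiner would leave rule 1 unsatisfiable, so it must be adverb.
Position 5: tagging it determiner would leave rule 1 unsatisfiable, so it must be adverb.
Position 6: tagging it determiner would leave rule 1 unsatisfiable, so it must be conjunction.
That leaves exactly one tagging: noun noun noun adverb adverb conjunction noun noun.
Checking: rule 1 satisfied; rule 2 satisfied; rule 3 satisfied; rule 4 satisfied; rule 5 satisfied.

conjunction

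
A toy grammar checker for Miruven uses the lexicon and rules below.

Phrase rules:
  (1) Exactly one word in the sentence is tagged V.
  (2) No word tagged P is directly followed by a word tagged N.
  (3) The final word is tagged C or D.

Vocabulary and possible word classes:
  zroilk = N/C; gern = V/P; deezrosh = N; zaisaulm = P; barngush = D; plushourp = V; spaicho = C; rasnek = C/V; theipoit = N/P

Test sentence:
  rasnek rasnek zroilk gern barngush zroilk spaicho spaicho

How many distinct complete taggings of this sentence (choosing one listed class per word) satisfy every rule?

Candidates per position — 1:rasnek {C,V}; 2:rasnek {C,V}; 3:zroilk {N,C}; 4:gern {V,P}; 5:barngush {D}; 6:zroilk {N,C}; 7:spaicho {C}; 8:spaicho {C}.
There are 32 candidate sequences in total.
Checking each against the rules leaves 12 sequences.
Count = 12.

12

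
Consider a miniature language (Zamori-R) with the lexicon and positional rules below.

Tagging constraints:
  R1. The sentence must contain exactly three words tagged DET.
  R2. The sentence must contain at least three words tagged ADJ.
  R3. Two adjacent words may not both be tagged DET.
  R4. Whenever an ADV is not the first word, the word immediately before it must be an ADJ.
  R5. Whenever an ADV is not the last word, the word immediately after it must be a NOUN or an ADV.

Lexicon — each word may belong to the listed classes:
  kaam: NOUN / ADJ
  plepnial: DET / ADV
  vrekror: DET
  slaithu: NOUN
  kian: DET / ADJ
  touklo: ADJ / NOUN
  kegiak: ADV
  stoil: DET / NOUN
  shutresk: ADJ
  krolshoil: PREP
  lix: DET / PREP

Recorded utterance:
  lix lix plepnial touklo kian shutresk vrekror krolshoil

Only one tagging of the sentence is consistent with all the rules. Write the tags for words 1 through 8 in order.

Candidates per position — 1:lix {DET,PREP}; 2:lix {DET,PREP}; 3:plepnial {DET,ADV}; 4:touklo {ADJ,NOUN}; 5:kian {DET,ADJ}; 6:shutresk {ADJ}; 7:vrekror {DET}; 8:krolshoil {PREP}.
Position 3: ADV is ruled out by rule 4; that leaves DET.
Position 4: NOUN is ruled out by rule 2; that leaves ADJ.
Position 5: DET is ruled out by rule 2; that leaves ADJ.
Position 2: DET is ruled out by rule 3; that leaves PREP.
Position 1: PREP is ruled out by rule 1; that leaves DET.
The unique satisfying tagging is: DET PREP DET ADJ ADJ ADJ DET PREP.
Check: rule 1 ✓; rule 2 ✓; rule 3 ✓; rule 4 ✓; rule 5 ✓.

DET PREP DET ADJ ADJ ADJ DET PREP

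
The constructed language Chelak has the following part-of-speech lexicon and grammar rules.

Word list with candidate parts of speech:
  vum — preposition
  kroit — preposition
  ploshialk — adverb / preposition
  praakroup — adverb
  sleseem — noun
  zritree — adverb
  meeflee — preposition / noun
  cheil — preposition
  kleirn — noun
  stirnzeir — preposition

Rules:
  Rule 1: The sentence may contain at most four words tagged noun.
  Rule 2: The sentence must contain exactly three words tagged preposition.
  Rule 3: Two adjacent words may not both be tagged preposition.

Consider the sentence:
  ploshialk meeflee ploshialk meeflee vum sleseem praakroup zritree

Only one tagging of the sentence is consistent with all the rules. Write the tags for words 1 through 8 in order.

preposition noun preposition noun preposition noun adverb adverb

Candidates per position — 1:ploshialk {adverb,preposition}; 2:meeflee {preposition,noun}; 3:ploshialk {adverb,preposition}; 4:meeflee {preposition,noun}; 5:vum {preposition}; 6:sleseem {noun}; 7:praakroup {adverb}; 8:zritree {adverb}.
Position 4: preposition is ruled out by rule 3; that leaves noun.
The remaining ambiguous positions (1, 2, 3) are resolved jointly — only one combination satisfies every rule.
That leaves exactly one tagging: preposition noun preposition noun preposition noun adverb adverb.
Rule-by-rule: rule 1 holds; rule 2 holds; rule 3 holds.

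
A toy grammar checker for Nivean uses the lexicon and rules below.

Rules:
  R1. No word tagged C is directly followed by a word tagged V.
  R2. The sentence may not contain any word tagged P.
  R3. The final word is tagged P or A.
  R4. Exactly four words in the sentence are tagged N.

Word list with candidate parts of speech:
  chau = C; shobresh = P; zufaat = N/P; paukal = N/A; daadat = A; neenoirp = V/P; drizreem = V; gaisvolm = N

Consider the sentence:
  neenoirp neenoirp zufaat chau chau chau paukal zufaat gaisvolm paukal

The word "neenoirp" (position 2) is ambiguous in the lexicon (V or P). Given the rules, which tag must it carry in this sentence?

Candidates per position — 1:neenoirp {V,P}; 2:neenoirp {V,P}; 3:zufaat {N,P}; 4:chau {C}; 5:chau {C}; 6:chau {C}; 7:paukal {N,A}; 8:zufaat {N,P}; 9:gaisvolm {N}; 10:paukal {N,A}.
If word 1 were P, no tagging could satisfy rule 2; so word 1 is V.
If word 2 were P, no tagging could satisfy rule 2; so word 2 is V.
If word 3 were P, no tagging could satisfy rule 2; so word 3 is N.
If word 8 were P, no tagging could satisfy rule 2; so word 8 is N.
If word 10 were N, no tagging could satisfy rule 3; so word 10 is A.
If word 7 were A, no tagging could satisfy rule 4; so word 7 is N.
The unique satisfying tagging is: V V N C C C N N N A.
Check: rule 1 holds; rule 2 holds; rule 3 holds; rule 4 holds.

V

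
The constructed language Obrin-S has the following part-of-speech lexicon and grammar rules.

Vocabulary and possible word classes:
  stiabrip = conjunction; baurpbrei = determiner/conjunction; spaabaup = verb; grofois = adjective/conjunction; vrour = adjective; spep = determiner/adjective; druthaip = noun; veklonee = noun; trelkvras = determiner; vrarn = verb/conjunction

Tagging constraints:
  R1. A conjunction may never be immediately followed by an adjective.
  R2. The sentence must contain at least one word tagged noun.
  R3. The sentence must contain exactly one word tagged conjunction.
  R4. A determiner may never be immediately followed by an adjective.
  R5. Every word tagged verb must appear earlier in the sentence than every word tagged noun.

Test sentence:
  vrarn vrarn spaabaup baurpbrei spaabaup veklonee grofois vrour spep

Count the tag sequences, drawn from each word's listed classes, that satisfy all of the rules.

Candidates per position — 1:vrarn {verb,conjunction}; 2:vrarn {verb,conjunction}; 3:spaabaup {verb}; 4:baurpbrei {determiner,conjunction}; 5:spaabaup {verb}; 6:veklonee {noun}; 7:grofois {adjective,conjunction}; 8:vrour {adjective}; 9:spep {determiner,adjective}.
There are 32 candidate sequences in total.
Checking each against the rules leaves 6 sequences.
Count = 6.

6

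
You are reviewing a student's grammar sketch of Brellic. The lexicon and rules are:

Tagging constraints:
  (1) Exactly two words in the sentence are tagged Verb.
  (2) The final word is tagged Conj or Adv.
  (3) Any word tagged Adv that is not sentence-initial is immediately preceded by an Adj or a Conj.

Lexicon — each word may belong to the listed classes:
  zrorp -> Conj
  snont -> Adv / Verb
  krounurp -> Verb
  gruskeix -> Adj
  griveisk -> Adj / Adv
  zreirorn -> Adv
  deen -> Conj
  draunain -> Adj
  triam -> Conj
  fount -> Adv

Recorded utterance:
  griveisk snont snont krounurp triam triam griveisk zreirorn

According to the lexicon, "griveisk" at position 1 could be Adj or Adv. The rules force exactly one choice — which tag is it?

Adj

Candidates per position — 1:griveisk {Adj,Adv}; 2:snont {Adv,Verb}; 3:snont {Adv,Verb}; 4:krounurp {Verb}; 5:triam {Conj}; 6:triam {Conj}; 7:griveisk {Adj,Adv}; 8:zreirorn {Adv}.
Position 3: tagging it Adv would leave rule 3 unsatisfiable, so it must be Verb.
Position 7: tagging it Adv would leave rule 3 unsatisfiable, so it must be Adj.
Position 2: tagging it Verb would leave rule 1 unsatisfiable, so it must be Adv.
Position 1: tagging it Adv would leave rule 3 unsatisfiable, so it must be Adj.
That leaves exactly one tagging: Adj Adv Verb Verb Conj Conj Adj Adv.
Verifying each rule — rule 1 ✓; rule 2 ✓; rule 3 ✓.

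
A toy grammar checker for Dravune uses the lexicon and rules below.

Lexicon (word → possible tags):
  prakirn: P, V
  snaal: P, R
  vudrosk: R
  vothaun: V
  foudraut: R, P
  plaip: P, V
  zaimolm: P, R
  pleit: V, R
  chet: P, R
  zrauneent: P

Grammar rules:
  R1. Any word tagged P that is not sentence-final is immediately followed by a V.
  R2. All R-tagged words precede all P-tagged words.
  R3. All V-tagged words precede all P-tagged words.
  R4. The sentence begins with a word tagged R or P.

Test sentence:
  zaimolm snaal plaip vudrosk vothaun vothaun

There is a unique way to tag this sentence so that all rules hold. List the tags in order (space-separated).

R R V R V V

Candidates per position — 1:zaimolm {P,R}; 2:snaal {P,R}; 3:plaip {P,V}; 4:vudrosk {R}; 5:vothaun {V}; 6:vothaun {V}.
If word 1 were P, no tagging could satisfy rule 1; so word 1 is R.
If word 2 were P, no tagging could satisfy rule 2; so word 2 is R.
If word 3 were P, no tagging could satisfy rule 1; so word 3 is V.
The unique satisfying tagging is: R R V R V V.
Verifying each rule — rule 1 holds; rule 2 holds; rule 3 holds; rule 4 holds.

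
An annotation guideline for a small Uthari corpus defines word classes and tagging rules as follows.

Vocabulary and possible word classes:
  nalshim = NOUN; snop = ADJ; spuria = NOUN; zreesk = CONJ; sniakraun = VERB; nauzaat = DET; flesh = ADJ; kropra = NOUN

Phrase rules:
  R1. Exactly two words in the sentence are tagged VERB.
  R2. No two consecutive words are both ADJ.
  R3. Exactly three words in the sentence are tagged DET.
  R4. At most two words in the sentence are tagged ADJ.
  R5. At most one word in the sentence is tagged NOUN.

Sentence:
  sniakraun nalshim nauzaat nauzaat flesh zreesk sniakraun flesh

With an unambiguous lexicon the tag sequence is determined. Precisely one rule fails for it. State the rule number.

3

Fixed tagging: VERB NOUN DET DET ADJ CONJ VERB ADJ.
Rule check: R1 holds, R2 holds, R3 violated, R4 holds, R5 holds.
Only rule 3 fails.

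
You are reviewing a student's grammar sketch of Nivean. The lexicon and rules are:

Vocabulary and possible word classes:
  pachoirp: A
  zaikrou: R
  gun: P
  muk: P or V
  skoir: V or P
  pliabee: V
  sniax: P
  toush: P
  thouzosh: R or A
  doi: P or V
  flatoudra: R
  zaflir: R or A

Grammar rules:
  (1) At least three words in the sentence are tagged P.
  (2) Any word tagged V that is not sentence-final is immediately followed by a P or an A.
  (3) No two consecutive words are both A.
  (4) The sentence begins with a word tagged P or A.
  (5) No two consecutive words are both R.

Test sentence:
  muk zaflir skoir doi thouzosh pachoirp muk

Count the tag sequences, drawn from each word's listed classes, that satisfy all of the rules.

6

Candidates per position — 1:muk {P,V}; 2:zaflir {R,A}; 3:skoir {V,P}; 4:doi {P,V}; 5:thouzosh {R,A}; 6:pachoirp {A}; 7:muk {P,V}.
There are 64 candidate sequences in total.
Checking each against the rules leaves 6 sequences.
Count = 6.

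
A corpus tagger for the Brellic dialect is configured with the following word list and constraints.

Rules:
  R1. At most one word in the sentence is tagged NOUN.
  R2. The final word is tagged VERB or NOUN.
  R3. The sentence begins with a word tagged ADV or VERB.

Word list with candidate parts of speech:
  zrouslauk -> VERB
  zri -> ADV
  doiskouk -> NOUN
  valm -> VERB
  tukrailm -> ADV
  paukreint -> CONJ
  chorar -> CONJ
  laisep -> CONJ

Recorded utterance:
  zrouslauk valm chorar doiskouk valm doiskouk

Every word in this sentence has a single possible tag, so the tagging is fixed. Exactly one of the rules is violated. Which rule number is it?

Fixed tagging: VERB VERB CONJ NOUN VERB NOUN.
Rule check: R1 fails, R2 ok, R3 ok.
Only rule 1 fails.

1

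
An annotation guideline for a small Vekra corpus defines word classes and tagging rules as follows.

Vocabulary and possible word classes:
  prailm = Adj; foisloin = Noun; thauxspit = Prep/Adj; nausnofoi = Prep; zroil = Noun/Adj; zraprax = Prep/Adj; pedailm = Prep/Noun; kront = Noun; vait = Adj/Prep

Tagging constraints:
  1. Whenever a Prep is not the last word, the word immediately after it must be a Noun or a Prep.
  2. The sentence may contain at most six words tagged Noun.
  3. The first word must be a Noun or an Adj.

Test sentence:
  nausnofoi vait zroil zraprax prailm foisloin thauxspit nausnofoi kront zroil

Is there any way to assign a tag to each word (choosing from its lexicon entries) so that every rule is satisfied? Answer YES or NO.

NO

Candidates per position — 1:nausnofoi {Prep}; 2:vait {Adj,Prep}; 3:zroil {Noun,Adj}; 4:zraprax {Prep,Adj}; 5:prailm {Adj}; 6:foisloin {Noun}; 7:thauxspit {Prep,Adj}; 8:nausnofoi {Prep}; 9:kront {Noun}; 10:zroil {Noun,Adj}.
Rule 3 cannot be satisfied by any choice of tags from the lexicon.
So there is no consistent tagging.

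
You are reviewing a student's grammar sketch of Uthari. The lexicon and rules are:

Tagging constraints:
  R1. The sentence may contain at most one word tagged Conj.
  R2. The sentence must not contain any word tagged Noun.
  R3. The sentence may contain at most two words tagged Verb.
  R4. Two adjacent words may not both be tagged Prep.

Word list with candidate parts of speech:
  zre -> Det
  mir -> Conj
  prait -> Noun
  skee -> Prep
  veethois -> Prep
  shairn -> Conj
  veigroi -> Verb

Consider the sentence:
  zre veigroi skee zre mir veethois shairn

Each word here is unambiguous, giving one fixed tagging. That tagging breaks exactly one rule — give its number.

1

Fixed tagging: Det Verb Prep Det Conj Prep Conj.
Applying the rules: R1 ✗, R2 ✓, R3 ✓, R4 ✓.
Only rule 1 fails.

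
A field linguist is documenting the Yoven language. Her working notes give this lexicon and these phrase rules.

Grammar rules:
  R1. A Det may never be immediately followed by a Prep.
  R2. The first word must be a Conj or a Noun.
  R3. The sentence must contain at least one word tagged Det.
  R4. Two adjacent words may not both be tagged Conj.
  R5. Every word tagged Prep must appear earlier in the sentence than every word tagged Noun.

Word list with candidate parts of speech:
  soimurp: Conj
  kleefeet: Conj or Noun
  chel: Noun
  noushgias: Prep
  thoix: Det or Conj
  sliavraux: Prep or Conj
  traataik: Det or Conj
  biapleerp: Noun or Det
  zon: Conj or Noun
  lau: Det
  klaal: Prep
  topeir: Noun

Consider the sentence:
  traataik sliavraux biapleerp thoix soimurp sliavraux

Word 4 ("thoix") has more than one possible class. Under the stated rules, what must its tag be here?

Candidates per position — 1:traataik {Det,Conj}; 2:sliavraux {Prep,Conj}; 3:biapleerp {Noun,Det}; 4:thoix {Det,Conj}; 5:soimurp {Conj}; 6:sliavraux {Prep,Conj}.
Position 1: Det is ruled out by rule 2; that leaves Conj.
Position 2: Conj is ruled out by rule 4; that leaves Prep.
Position 4: Conj is ruled out by rule 4; that leaves Det.
Position 6: Conj is ruled out by rule 4; that leaves Prep.
Position 3: Noun is ruled out by rule 5; that leaves Det.
The only consistent sequence is: Conj Prep Det Det Conj Prep.
Check: rule 1 holds; rule 2 holds; rule 3 holds; rule 4 holds; rule 5 holds.

Det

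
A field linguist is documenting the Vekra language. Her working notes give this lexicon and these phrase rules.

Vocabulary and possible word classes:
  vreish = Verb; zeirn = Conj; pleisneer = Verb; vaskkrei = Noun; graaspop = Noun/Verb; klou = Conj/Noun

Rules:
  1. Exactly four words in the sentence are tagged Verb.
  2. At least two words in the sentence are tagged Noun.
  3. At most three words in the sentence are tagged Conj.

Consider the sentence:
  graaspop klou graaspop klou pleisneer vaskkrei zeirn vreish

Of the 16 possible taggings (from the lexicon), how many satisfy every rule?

Candidates per position — 1:graaspop {Noun,Verb}; 2:klou {Conj,Noun}; 3:graaspop {Noun,Verb}; 4:klou {Conj,Noun}; 5:pleisneer {Verb}; 6:vaskkrei {Noun}; 7:zeirn {Conj}; 8:vreish {Verb}.
There are 16 candidate sequences in total.
The sequences that satisfy every rule: Verb Conj Verb Noun Verb Noun Conj Verb; Verb Noun Verb Conj Verb Noun Conj Verb; Verb Noun Verb Noun Verb Noun Conj Verb.
Count = 3.

3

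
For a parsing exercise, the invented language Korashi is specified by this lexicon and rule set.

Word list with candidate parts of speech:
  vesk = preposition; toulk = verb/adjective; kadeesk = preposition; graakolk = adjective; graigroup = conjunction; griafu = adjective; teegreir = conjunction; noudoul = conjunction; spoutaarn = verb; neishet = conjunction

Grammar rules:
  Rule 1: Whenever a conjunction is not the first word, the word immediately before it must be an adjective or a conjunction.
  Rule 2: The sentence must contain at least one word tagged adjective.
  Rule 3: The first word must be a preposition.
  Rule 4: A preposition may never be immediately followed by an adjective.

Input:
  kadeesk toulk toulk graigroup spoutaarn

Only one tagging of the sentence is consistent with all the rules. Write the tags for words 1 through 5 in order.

Candidates per position — 1:kadeesk {preposition}; 2:toulk {verb,adjective}; 3:toulk {verb,adjective}; 4:graigroup {conjunction}; 5:spoutaarn {verb}.
If word 2 were adjective, no tagging could satisfy rule 4; so word 2 is verb.
If word 3 were verb, no tagging could satisfy rule 1; so word 3 is adjective.
The only consistent sequence is: preposition verb adjective conjunction verb.
Verifying each rule — rule 1 holds; rule 2 holds; rule 3 holds; rule 4 holds.

preposition verb adjective conjunction verb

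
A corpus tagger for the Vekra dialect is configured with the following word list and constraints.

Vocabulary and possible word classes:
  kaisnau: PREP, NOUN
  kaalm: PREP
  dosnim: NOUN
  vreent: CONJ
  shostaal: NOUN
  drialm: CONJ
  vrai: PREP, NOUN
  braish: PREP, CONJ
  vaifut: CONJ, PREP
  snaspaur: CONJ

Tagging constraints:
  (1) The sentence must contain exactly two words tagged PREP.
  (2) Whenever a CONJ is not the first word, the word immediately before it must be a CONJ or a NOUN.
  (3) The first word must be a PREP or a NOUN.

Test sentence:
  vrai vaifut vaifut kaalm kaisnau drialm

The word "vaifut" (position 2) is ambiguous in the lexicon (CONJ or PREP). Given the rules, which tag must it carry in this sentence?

CONJ

Candidates per position — 1:vrai {PREP,NOUN}; 2:vaifut {CONJ,PREP}; 3:vaifut {CONJ,PREP}; 4:kaalm {PREP}; 5:kaisnau {PREP,NOUN}; 6:drialm {CONJ}.
Position 5: PREP is ruled out by rule 2; that leaves NOUN.
Position 2: the remaining choice is settled jointly with positions 1, 3 — only CONJ at position 2 is part of a tagging that satisfies every rule.
The unique satisfying tagging is: NOUN CONJ PREP PREP NOUN CONJ.
Verifying each rule — rule 1 satisfied; rule 2 satisfied; rule 3 satisfied.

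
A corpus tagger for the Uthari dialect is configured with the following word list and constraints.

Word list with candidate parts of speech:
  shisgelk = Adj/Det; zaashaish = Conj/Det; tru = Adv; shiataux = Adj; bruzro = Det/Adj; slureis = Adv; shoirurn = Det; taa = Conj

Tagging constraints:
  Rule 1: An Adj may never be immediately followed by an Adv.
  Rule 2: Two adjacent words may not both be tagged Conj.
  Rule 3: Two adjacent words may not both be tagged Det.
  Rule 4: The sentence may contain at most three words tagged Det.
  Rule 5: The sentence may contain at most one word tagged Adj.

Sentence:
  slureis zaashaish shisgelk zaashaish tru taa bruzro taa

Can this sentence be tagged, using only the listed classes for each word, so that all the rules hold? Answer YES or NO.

YES

Candidates per position — 1:slureis {Adv}; 2:zaashaish {Conj,Det}; 3:shisgelk {Adj,Det}; 4:zaashaish {Conj,Det}; 5:tru {Adv}; 6:taa {Conj}; 7:bruzro {Det,Adj}; 8:taa {Conj}.
One satisfying assignment: Adv Conj Det Conj Adv Conj Adj Conj.
Verifying each rule — rule 1 ok; rule 2 ok; rule 3 ok; rule 4 ok; rule 5 ok.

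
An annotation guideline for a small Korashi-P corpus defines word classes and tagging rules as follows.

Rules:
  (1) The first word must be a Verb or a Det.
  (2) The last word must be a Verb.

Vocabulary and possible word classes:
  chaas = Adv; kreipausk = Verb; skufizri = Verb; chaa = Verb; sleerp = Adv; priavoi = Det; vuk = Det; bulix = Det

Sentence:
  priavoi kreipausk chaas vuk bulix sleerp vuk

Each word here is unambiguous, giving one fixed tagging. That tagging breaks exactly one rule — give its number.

Fixed tagging: Det Verb Adv Det Det Adv Det.
Applying the rules: R1 ok, R2 fails.
Only rule 2 fails.

2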